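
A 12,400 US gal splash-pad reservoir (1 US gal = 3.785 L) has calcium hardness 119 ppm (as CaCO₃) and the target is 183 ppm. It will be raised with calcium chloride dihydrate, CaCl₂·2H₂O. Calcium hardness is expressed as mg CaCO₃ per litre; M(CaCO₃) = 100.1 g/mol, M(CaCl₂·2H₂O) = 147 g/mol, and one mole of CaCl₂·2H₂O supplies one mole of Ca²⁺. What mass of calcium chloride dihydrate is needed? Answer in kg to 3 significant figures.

4.41 kg

Volume: 12,400 US gal × 3.785 L/gal = 46,934 L.
Hardness to add: (183 − 119) = 64 mg/L as CaCO₃ × 46,934 L = 3004 g as CaCO₃.
Moles of Ca²⁺ (1 mol Ca²⁺ ≡ 1 mol CaCO₃): 3004 / 100.1 g/mol = 30.01 mol.
Mass of CaCl₂·2H₂O: 30.01 × 147 = 4411 g.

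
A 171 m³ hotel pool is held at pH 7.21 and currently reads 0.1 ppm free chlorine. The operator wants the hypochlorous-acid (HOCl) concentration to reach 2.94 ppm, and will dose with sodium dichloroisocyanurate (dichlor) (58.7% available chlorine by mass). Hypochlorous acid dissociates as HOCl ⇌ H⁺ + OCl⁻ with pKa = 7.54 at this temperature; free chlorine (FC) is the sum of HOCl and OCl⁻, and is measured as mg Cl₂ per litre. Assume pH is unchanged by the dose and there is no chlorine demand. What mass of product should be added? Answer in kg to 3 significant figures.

1.23 kg

Volume: 171 m³ = 171,000 L.
[OCl⁻]/[HOCl] = 10^(pH − pKa) = 10^(7.21 − 7.54) = 0.4677; fraction as HOCl = 1/(1 + 0.4677) = 0.6813.
Free chlorine required for 2.94 ppm HOCl: 2.94 / 0.6813 = 4.315 ppm.
FC to add: 4.315 − 0.1 = 4.215 mg/L as Cl₂.
Cl₂ equivalent: 4.215 mg/L × 171,000 L = 720.8 g.
Product at 58.7% available Cl: 720.8 / 0.587 = 1228 g.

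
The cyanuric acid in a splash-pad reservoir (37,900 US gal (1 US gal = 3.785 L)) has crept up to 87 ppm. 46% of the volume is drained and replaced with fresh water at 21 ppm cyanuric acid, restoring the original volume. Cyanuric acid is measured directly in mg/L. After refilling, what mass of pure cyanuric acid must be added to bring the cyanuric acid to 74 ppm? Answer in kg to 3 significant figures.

2.49 kg

Volume: 37,900 US gal × 3.785 L/gal = 143,452 L.
After draining 46% and refilling: 87 × 0.54 + 21 × 0.46 = 56.64 ppm.
Deficit to target: 74 − 56.64 = 17.36 mg/L.
Mass: 17.36 mg/L × 143,452 L = 2490 g cyanuric acid.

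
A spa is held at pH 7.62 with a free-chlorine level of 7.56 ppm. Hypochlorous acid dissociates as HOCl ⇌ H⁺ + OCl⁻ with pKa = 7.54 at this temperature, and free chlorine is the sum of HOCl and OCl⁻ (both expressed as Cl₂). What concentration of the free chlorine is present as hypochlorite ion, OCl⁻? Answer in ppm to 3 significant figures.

[OCl⁻]/[HOCl] = 10^(pH − pKa) = 10^(7.62 − 7.54) = 10^0.08 = 1.202.
Fraction as HOCl = 1 / (1 + 1.202) = 0.4541.
OCl⁻ = (1 − 0.4541) × 7.56 ppm = 4.127 ppm.

4.13 ppm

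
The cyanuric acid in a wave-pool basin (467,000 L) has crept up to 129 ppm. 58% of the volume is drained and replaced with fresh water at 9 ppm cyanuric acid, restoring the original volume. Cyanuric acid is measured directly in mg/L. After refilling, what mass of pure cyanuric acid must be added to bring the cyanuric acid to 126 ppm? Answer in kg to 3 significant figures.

31.1 kg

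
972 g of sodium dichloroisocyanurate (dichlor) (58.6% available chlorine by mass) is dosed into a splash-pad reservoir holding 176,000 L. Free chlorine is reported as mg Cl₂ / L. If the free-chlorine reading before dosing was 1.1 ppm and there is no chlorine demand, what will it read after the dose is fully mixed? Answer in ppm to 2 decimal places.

Available chlorine delivered: 972 g × 0.586 = 569.6 g as Cl₂.
Concentration rise: 569.6 g / 176,000 L = 3.236 mg/L = 3.24 ppm.
Final FC: 1.1 + 3.24 = 4.34 ppm.

4.34 ppm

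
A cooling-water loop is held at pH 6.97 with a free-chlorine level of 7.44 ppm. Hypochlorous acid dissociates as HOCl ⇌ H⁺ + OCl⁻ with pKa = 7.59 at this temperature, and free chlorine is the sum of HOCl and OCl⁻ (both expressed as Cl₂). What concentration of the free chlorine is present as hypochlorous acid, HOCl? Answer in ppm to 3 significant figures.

[OCl⁻]/[HOCl] = 10^(pH − pKa) = 10^(6.97 − 7.59) = 10^-0.62 = 0.2399.
Fraction as HOCl = 1 / (1 + 0.2399) = 0.8065.
HOCl = 0.8065 × 7.44 ppm = 6.001 ppm.

6.00 ppm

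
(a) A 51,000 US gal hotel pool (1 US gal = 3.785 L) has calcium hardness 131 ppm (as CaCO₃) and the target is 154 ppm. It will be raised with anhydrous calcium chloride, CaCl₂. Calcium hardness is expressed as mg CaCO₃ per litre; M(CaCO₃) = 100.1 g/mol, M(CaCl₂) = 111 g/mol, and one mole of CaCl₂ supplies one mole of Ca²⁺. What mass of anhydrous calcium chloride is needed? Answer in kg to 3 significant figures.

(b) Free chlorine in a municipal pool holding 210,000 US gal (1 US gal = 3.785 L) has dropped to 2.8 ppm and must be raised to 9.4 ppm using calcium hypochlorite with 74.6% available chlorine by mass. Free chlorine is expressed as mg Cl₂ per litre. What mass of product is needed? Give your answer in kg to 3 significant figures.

(a) 4.92 kg; (b) 7.03 kg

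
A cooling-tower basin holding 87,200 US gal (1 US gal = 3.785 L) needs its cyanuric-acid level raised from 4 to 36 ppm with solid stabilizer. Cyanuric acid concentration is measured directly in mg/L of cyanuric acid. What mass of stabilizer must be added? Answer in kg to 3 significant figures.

Volume: 87,200 US gal × 3.785 L/gal = 330,052 L.
CYA to add: (36 − 4) = 32 mg/L × 330,052 L = 10,560 g cyanuric acid.

10.6 kg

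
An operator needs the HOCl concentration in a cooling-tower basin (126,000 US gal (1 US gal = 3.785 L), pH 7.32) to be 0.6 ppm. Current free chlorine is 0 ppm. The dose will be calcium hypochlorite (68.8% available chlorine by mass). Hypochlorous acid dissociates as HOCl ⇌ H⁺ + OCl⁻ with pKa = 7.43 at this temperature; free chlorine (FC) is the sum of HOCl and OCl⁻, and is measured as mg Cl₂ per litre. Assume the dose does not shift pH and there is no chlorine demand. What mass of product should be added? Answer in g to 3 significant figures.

Volume: 126,000 US gal × 3.785 L/gal = 476,910 L.
[OCl⁻]/[HOCl] = 10^(pH − pKa) = 10^(7.32 − 7.43) = 0.7762; fraction as HOCl = 1/(1 + 0.7762) = 0.563.
Free chlorine required for 0.6 ppm HOCl: 0.6 / 0.563 = 1.066 ppm.
FC to add: 1.066 − 0 = 1.066 mg/L as Cl₂.
Cl₂ equivalent: 1.066 mg/L × 476,910 L = 508.3 g.
Product at 68.8% available Cl: 508.3 / 0.688 = 738.8 g.

739 g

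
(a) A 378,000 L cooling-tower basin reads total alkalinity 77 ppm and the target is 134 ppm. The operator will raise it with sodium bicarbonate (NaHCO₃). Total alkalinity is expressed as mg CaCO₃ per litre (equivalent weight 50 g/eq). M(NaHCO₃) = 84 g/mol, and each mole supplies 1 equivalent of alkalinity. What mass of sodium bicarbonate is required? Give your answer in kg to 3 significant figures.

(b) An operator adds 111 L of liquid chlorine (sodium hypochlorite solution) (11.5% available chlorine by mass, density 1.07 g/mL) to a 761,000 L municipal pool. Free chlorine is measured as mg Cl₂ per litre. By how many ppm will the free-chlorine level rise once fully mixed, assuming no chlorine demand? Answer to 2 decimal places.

(a) Alkalinity to add: (134 − 77) = 57 mg/L as CaCO₃ × 378,000 L = 21,550 g as CaCO₃.
(a) Equivalents: 21,550 g ÷ 50 g/eq = 430.9 eq.
(a) NaHCO₃ supplies 1 eq per mole → 430.9 mol.
(a) Mass: 430.9 mol × 84 g/mol = 36,200 g.

(b) Mass of solution: 111 L × 1000 mL/L × 1.07 g/mL = 118,800 g.
(b) Available chlorine delivered: 118,800 g × 0.115 = 13,660 g as Cl₂.
(b) Concentration rise: 13,660 g / 761,000 L = 17.95 mg/L = 17.95 ppm.

(a) 36.2 kg; (b) 17.95 ppm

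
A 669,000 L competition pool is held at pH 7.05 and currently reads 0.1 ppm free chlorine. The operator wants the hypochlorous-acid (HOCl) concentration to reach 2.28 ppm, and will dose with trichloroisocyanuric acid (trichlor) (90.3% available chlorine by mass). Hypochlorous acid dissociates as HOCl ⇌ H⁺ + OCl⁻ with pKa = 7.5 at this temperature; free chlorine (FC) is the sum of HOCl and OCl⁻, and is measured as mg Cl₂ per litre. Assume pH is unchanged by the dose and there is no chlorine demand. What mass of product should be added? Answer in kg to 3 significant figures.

2.21 kg

[OCl⁻]/[HOCl] = 10^(pH − pKa) = 10^(7.05 − 7.5) = 0.3548; fraction as HOCl = 1/(1 + 0.3548) = 0.7381.
Free chlorine required for 2.28 ppm HOCl: 2.28 / 0.7381 = 3.089 ppm.
FC to add: 3.089 − 0.1 = 2.989 mg/L as Cl₂.
Cl₂ equivalent: 2.989 mg/L × 669,000 L = 2000 g.
Product at 90.3% available Cl: 2000 / 0.903 = 2214 g.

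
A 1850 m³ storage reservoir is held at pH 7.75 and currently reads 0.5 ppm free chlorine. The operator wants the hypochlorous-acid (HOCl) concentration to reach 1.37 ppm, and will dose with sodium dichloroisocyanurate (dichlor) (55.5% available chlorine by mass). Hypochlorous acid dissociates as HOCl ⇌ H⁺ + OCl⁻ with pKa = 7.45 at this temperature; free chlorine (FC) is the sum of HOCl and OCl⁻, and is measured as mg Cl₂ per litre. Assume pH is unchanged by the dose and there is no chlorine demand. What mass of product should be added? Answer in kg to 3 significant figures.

12.0 kg

Volume: 1850 m³ = 1,850,000 L.
[OCl⁻]/[HOCl] = 10^(pH − pKa) = 10^(7.75 − 7.45) = 1.995; fraction as HOCl = 1/(1 + 1.995) = 0.3339.
Free chlorine required for 1.37 ppm HOCl: 1.37 / 0.3339 = 4.104 ppm.
FC to add: 4.104 − 0.5 = 3.604 mg/L as Cl₂.
Cl₂ equivalent: 3.604 mg/L × 1,850,000 L = 6666 g.
Product at 55.5% available Cl: 6666 / 0.555 = 12,010 g.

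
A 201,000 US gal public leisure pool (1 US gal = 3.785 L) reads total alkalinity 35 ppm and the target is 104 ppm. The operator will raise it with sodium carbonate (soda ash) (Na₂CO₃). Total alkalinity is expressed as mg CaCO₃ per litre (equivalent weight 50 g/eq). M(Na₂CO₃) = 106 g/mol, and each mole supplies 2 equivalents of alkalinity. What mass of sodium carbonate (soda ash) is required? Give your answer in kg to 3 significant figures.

55.6 kg

Volume: 201,000 US gal × 3.785 L/gal = 760,785 L.
Alkalinity to add: (104 − 35) = 69 mg/L as CaCO₃ × 760,785 L = 52,490 g as CaCO₃.
Equivalents: 52,490 g ÷ 50 g/eq = 1050 eq.
Each mole of Na₂CO₃ supplies 2 eq, so 1050 / 2 = 524.9 mol.
Mass: 524.9 mol × 106 g/mol = 55,640 g.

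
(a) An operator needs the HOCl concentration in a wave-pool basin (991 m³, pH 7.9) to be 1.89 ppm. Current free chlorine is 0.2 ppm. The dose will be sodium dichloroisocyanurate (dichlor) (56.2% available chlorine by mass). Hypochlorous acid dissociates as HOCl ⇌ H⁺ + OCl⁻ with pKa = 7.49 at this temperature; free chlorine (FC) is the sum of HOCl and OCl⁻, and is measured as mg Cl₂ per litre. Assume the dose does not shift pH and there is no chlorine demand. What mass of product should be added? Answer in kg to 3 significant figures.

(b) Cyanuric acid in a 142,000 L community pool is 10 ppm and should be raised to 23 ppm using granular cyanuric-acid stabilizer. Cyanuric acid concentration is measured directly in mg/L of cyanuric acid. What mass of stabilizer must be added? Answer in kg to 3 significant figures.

(a) 11.5 kg; (b) 1.85 kg

(a) Volume: 991 m³ = 991,000 L.
(a) [OCl⁻]/[HOCl] = 10^(pH − pKa) = 10^(7.9 − 7.49) = 2.57; fraction as HOCl = 1/(1 + 2.57) = 0.2801.
(a) Free chlorine required for 1.89 ppm HOCl: 1.89 / 0.2801 = 6.748 ppm.
(a) FC to add: 6.748 − 0.2 = 6.548 mg/L as Cl₂.
(a) Cl₂ equivalent: 6.548 mg/L × 991,000 L = 6489 g.
(a) Product at 56.2% available Cl: 6489 / 0.562 = 11,550 g.

(b) CYA to add: (23 − 10) = 13 mg/L × 142,000 L = 1846 g cyanuric acid.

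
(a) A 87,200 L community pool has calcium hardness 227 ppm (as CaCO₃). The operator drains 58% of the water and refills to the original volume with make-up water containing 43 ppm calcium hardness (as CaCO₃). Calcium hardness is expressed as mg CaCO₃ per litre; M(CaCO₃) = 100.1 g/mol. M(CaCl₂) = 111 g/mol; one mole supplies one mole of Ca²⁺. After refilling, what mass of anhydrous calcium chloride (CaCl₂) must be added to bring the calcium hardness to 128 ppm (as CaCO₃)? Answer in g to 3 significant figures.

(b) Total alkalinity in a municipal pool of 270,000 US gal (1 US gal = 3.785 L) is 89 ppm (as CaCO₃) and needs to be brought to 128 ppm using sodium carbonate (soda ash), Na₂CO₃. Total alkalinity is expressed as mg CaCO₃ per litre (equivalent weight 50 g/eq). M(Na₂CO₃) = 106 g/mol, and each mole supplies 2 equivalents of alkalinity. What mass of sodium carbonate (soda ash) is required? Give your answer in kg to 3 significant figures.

(a) After draining 58% and refilling: 227 × 0.42 + 43 × 0.58 = 120.28 ppm.
(a) Deficit to target: 128 − 120.28 = 7.72 mg/L.
(a) As CaCO₃: 7.72 mg/L × 87,200 L = 673.2 g; ÷ 100.1 = 6.725 mol Ca²⁺.
(a) Mass: 6.725 × 111 = 746.5 g.

(b) Volume: 270,000 US gal × 3.785 L/gal = 1,021,950 L.
(b) Alkalinity to add: (128 − 89) = 39 mg/L as CaCO₃ × 1,021,950 L = 39,860 g as CaCO₃.
(b) Equivalents: 39,860 g ÷ 50 g/eq = 797.1 eq.
(b) Each mole of Na₂CO₃ supplies 2 eq, so 797.1 / 2 = 398.6 mol.
(b) Mass: 398.6 mol × 106 g/mol = 42,250 g.

(a) 746 g; (b) 42.2 kg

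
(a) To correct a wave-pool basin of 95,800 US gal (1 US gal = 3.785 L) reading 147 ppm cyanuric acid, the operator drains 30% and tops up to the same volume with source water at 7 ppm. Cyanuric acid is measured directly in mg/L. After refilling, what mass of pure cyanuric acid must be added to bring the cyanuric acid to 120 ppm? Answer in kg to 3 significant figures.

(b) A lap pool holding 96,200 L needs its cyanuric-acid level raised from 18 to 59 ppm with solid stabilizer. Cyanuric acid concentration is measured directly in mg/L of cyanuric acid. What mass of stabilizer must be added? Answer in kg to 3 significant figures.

(a) Volume: 95,800 US gal × 3.785 L/gal = 362,603 L.
(a) After draining 30% and refilling: 147 × 0.70 + 7 × 0.30 = 105 ppm.
(a) Deficit to target: 120 − 105 = 15 mg/L.
(a) Mass: 15 mg/L × 362,603 L = 5439 g cyanuric acid.

(b) CYA to add: (59 − 18) = 41 mg/L × 96,200 L = 3944 g cyanuric acid.

(a) 5.44 kg; (b) 3.94 kg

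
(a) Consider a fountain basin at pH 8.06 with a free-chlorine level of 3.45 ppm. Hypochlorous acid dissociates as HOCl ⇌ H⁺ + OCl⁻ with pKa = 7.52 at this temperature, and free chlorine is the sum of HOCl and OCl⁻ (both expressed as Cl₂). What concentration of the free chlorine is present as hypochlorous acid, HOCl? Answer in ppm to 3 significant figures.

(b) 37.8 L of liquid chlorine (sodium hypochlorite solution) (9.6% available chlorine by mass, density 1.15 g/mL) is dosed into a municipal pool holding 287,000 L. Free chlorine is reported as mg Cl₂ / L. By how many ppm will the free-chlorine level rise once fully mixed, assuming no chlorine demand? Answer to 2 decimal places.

(a) 0.772 ppm; (b) 14.54 ppm

(a) [OCl⁻]/[HOCl] = 10^(pH − pKa) = 10^(8.06 − 7.52) = 10^0.54 = 3.467.
(a) Fraction as HOCl = 1 / (1 + 3.467) = 0.2238.
(a) HOCl = 0.2238 × 3.45 ppm = 0.7723 ppm.

(b) Mass of solution: 37.8 L × 1000 mL/L × 1.15 g/mL = 43,470 g.
(b) Available chlorine delivered: 43,470 g × 0.096 = 4173 g as Cl₂.
(b) Concentration rise: 4173 g / 287,000 L = 14.54 mg/L = 14.54 ppm.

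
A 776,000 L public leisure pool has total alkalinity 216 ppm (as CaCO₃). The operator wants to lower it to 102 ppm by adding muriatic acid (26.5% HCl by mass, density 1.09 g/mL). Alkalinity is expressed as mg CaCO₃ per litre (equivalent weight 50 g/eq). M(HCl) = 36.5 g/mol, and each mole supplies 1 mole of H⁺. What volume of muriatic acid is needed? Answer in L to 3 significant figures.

224 L

Alkalinity to neutralize: (216 − 102) = 114 mg/L as CaCO₃ × 776,000 L = 88,460 g as CaCO₃.
Equivalents of H⁺ required: 88,460 ÷ 50 g/eq = 1769 eq = 1769 mol HCl.
Mass of HCl: 1769 × 36.5 = 64,580 g.
Mass of 26.5% solution: 64,580 / 0.265 = 243,700 g.
Volume: 243,700 g ÷ 1.09 g/mL = 223,600 mL.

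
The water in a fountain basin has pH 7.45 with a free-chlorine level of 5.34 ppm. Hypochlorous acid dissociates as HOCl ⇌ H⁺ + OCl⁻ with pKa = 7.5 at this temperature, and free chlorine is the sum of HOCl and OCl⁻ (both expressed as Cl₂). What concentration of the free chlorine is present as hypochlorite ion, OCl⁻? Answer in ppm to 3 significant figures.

[OCl⁻]/[HOCl] = 10^(pH − pKa) = 10^(7.45 − 7.5) = 10^-0.05 = 0.8913.
Fraction as HOCl = 1 / (1 + 0.8913) = 0.5288.
OCl⁻ = (1 − 0.5288) × 5.34 ppm = 2.516 ppm.

2.52 ppm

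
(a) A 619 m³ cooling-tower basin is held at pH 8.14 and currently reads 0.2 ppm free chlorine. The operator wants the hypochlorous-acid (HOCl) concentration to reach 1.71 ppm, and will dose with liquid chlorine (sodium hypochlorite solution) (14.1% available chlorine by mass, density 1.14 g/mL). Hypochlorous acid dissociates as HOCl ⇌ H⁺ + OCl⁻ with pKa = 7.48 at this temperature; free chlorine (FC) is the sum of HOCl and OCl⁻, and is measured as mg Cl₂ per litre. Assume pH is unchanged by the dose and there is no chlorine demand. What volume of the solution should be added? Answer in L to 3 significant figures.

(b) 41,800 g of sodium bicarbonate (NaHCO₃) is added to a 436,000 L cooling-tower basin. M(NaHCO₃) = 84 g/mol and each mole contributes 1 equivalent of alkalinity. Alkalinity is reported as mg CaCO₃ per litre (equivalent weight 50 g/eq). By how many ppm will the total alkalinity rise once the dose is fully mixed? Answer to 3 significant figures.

(a) 35.9 L; (b) 57.1 ppm

(a) Volume: 619 m³ = 619,000 L.
(a) [OCl⁻]/[HOCl] = 10^(pH − pKa) = 10^(8.14 − 7.48) = 4.571; fraction as HOCl = 1/(1 + 4.571) = 0.1795.
(a) Free chlorine required for 1.71 ppm HOCl: 1.71 / 0.1795 = 9.526 ppm.
(a) FC to add: 9.526 − 0.2 = 9.326 mg/L as Cl₂.
(a) Cl₂ equivalent: 9.326 mg/L × 619,000 L = 5773 g.
(a) Product at 14.1% available Cl: 5773 / 0.141 = 40,940 g.
(a) Volume: 40,940 g ÷ 1.14 g/mL = 35,910 mL.

(b) Moles of NaHCO₃: 41,800 g ÷ 84 g/mol = 497.6 mol → 497.6 eq of alkalinity.
(b) As CaCO₃: 497.6 eq × 50 g/eq = 24,880 g.
(b) Rise: 24,880 g / 436,000 L × 1000 = 57.07 mg/L.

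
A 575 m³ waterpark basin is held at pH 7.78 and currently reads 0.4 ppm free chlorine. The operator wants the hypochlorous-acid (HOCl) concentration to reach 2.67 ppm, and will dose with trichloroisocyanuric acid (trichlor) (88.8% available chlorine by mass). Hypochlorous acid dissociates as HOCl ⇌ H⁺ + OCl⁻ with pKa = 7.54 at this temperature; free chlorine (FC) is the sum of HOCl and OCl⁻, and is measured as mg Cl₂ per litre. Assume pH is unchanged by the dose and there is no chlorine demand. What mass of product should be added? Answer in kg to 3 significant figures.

4.47 kg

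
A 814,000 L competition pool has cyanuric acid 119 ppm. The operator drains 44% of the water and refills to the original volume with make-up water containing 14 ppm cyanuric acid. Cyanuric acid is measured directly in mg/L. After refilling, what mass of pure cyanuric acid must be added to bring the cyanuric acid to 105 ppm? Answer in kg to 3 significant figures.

After draining 44% and refilling: 119 × 0.56 + 14 × 0.44 = 72.8 ppm.
Deficit to target: 105 − 72.8 = 32.2 mg/L.
Mass: 32.2 mg/L × 814,000 L = 26,210 g cyanuric acid.

26.2 kg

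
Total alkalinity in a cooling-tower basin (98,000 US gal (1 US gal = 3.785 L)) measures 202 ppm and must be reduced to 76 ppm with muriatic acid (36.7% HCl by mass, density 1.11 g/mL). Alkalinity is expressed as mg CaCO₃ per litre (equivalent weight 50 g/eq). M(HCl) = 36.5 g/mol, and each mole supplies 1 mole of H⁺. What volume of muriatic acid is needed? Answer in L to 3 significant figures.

83.8 L

Volume: 98,000 US gal × 3.785 L/gal = 370,930 L.
Alkalinity to neutralize: (202 − 76) = 126 mg/L as CaCO₃ × 370,930 L = 46,740 g as CaCO₃.
Equivalents of H⁺ required: 46,740 ÷ 50 g/eq = 934.7 eq = 934.7 mol HCl.
Mass of HCl: 934.7 × 36.5 = 34,120 g.
Mass of 36.7% solution: 34,120 / 0.367 = 92,960 g.
Volume: 92,960 g ÷ 1.11 g/mL = 83,750 mL.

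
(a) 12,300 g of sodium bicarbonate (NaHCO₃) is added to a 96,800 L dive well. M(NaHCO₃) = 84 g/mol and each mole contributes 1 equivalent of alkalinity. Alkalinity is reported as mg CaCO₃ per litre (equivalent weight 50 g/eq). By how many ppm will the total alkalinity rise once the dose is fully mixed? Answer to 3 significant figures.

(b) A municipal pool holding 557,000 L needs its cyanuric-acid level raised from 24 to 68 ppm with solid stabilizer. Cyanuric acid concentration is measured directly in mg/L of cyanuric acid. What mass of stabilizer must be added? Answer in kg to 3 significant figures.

(a) Moles of NaHCO₃: 12,300 g ÷ 84 g/mol = 146.4 mol → 146.4 eq of alkalinity.
(a) As CaCO₃: 146.4 eq × 50 g/eq = 7321 g.
(a) Rise: 7321 g / 96,800 L × 1000 = 75.63 mg/L.

(b) CYA to add: (68 − 24) = 44 mg/L × 557,000 L = 24,510 g cyanuric acid.

(a) 75.6 ppm; (b) 24.5 kg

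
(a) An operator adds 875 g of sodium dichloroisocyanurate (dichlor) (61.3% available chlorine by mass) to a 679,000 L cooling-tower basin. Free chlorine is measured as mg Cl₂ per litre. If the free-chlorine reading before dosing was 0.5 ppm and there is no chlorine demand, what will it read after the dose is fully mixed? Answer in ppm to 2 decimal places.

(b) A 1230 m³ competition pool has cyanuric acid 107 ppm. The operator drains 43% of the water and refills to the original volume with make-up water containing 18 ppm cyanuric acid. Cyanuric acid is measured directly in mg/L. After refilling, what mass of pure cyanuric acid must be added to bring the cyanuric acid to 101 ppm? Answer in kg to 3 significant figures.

(a) Available chlorine delivered: 875 g × 0.613 = 536.4 g as Cl₂.
(a) Concentration rise: 536.4 g / 679,000 L = 0.7899 mg/L = 0.79 ppm.
(a) Final FC: 0.5 + 0.79 = 1.29 ppm.

(b) Volume: 1230 m³ = 1,230,000 L.
(b) After draining 43% and refilling: 107 × 0.57 + 18 × 0.43 = 68.73 ppm.
(b) Deficit to target: 101 − 68.73 = 32.27 mg/L.
(b) Mass: 32.27 mg/L × 1,230,000 L = 39,690 g cyanuric acid.

(a) 1.29 ppm; (b) 39.7 kg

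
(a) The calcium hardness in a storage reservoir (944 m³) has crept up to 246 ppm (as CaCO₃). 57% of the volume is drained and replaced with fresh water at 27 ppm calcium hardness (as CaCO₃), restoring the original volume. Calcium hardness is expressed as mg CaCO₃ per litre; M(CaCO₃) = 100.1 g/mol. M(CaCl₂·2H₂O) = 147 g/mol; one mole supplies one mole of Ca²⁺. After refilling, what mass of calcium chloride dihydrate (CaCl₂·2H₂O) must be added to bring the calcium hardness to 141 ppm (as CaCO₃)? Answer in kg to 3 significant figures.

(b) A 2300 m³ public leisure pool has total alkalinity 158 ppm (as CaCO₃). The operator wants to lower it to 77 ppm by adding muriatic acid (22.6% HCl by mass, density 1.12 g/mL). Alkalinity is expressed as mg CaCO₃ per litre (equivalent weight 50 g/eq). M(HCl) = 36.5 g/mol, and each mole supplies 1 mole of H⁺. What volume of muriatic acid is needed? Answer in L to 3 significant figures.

(a) 27.5 kg; (b) 537 L

(a) Volume: 944 m³ = 944,000 L.
(a) After draining 57% and refilling: 246 × 0.43 + 27 × 0.57 = 121.17 ppm.
(a) Deficit to target: 141 − 121.17 = 19.83 mg/L.
(a) As CaCO₃: 19.83 mg/L × 944,000 L = 18,720 g; ÷ 100.1 = 187 mol Ca²⁺.
(a) Mass: 187 × 147 = 27,490 g.

(b) Volume: 2300 m³ = 2,300,000 L.
(b) Alkalinity to neutralize: (158 − 77) = 81 mg/L as CaCO₃ × 2,300,000 L = 186,300 g as CaCO₃.
(b) Equivalents of H⁺ required: 186,300 ÷ 50 g/eq = 3726 eq = 3726 mol HCl.
(b) Mass of HCl: 3726 × 36.5 = 136,000 g.
(b) Mass of 22.6% solution: 136,000 / 0.226 = 601,800 g.
(b) Volume: 601,800 g ÷ 1.12 g/mL = 537,300 mL.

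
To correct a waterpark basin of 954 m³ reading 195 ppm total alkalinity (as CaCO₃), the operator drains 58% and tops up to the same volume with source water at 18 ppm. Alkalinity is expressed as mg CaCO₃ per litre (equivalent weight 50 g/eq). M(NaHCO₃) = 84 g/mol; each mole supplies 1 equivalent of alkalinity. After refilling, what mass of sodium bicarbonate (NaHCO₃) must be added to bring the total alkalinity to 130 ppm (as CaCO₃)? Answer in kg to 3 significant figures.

Volume: 954 m³ = 954,000 L.
After draining 58% and refilling: 195 × 0.42 + 18 × 0.58 = 92.34 ppm.
Deficit to target: 130 − 92.34 = 37.66 mg/L.
As CaCO₃: 37.66 mg/L × 954,000 L = 35,930 g; ÷ 50 g/eq ÷ 1 = 718.6 mol NaHCO₃.
Mass: 718.6 × 84 = 60,360 g.

60.4 kg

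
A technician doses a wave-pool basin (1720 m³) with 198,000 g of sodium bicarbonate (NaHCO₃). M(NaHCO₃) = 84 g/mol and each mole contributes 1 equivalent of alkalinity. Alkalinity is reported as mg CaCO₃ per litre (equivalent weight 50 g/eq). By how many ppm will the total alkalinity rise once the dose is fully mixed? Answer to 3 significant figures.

68.5 ppm

Volume: 1720 m³ = 1,720,000 L.
Moles of NaHCO₃: 198,000 g ÷ 84 g/mol = 2357 mol → 2357 eq of alkalinity.
As CaCO₃: 2357 eq × 50 g/eq = 117,900 g.
Rise: 117,900 g / 1,720,000 L × 1000 = 68.52 mg/L.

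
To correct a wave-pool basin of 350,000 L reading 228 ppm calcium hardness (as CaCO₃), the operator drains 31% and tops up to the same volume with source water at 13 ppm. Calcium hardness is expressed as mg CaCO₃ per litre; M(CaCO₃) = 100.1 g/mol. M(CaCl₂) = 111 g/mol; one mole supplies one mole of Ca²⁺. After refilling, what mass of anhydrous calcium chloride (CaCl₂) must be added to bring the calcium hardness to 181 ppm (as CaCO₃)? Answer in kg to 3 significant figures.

7.63 kg

After draining 31% and refilling: 228 × 0.69 + 13 × 0.31 = 161.35 ppm.
Deficit to target: 181 − 161.35 = 19.65 mg/L.
As CaCO₃: 19.65 mg/L × 350,000 L = 6878 g; ÷ 100.1 = 68.71 mol Ca²⁺.
Mass: 68.71 × 111 = 7626 g.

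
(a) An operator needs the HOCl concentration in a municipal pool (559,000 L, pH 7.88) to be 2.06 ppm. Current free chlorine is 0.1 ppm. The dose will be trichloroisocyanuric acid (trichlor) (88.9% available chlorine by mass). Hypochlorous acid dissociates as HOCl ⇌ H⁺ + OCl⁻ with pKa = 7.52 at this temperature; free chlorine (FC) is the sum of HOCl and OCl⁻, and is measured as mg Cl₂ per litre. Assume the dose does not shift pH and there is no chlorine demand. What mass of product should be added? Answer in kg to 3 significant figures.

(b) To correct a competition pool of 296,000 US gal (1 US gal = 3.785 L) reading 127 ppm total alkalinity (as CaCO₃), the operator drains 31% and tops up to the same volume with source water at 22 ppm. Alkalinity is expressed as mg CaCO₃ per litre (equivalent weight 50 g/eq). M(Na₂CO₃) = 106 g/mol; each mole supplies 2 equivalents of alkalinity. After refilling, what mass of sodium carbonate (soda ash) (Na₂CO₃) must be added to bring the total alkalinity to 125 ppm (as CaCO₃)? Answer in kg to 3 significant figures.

(a) [OCl⁻]/[HOCl] = 10^(pH − pKa) = 10^(7.88 − 7.52) = 2.291; fraction as HOCl = 1/(1 + 2.291) = 0.3039.
(a) Free chlorine required for 2.06 ppm HOCl: 2.06 / 0.3039 = 6.779 ppm.
(a) FC to add: 6.779 − 0.1 = 6.679 mg/L as Cl₂.
(a) Cl₂ equivalent: 6.679 mg/L × 559,000 L = 3734 g.
(a) Product at 88.9% available Cl: 3734 / 0.889 = 4200 g.

(b) Volume: 296,000 US gal × 3.785 L/gal = 1,120,360 L.
(b) After draining 31% and refilling: 127 × 0.69 + 22 × 0.31 = 94.45 ppm.
(b) Deficit to target: 125 − 94.45 = 30.55 mg/L.
(b) As CaCO₃: 30.55 mg/L × 1,120,360 L = 34,230 g; ÷ 50 g/eq ÷ 2 = 342.3 mol Na₂CO₃.
(b) Mass: 342.3 × 106 = 36,280 g.

(a) 4.20 kg; (b) 36.3 kg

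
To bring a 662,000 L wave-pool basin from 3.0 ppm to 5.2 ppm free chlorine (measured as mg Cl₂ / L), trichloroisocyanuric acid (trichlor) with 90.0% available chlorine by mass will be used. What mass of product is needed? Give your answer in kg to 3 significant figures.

1.62 kg

Chlorine deficit: 5.2 − 3.0 = 2.2 ppm = 2.2 mg/L as Cl₂.
Cl₂ equivalent needed: 2.2 mg/L × 662,000 L = 1,456,000 mg = 1456 g.
Product at 90.0% available chlorine: 1456 / 0.9 = 1618 g.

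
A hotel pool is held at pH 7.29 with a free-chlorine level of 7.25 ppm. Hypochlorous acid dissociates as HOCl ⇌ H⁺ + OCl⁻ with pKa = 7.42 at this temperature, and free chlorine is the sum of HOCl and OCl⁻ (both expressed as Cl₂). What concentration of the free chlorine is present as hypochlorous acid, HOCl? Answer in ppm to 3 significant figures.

4.16 ppm

[OCl⁻]/[HOCl] = 10^(pH − pKa) = 10^(7.29 − 7.42) = 10^-0.13 = 0.7413.
Fraction as HOCl = 1 / (1 + 0.7413) = 0.5743.
HOCl = 0.5743 × 7.25 ppm = 4.164 ppm.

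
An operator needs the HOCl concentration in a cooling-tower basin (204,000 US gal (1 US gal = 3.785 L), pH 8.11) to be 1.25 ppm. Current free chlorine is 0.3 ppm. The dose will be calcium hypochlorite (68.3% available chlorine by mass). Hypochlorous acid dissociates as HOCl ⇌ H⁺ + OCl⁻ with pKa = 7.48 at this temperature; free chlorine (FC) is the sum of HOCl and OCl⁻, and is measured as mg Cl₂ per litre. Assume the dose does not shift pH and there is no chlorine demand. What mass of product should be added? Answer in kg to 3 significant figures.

7.10 kg

Volume: 204,000 US gal × 3.785 L/gal = 772,140 L.
[OCl⁻]/[HOCl] = 10^(pH − pKa) = 10^(8.11 − 7.48) = 4.266; fraction as HOCl = 1/(1 + 4.266) = 0.1899.
Free chlorine required for 1.25 ppm HOCl: 1.25 / 0.1899 = 6.582 ppm.
FC to add: 6.582 − 0.3 = 6.282 mg/L as Cl₂.
Cl₂ equivalent: 6.282 mg/L × 772,140 L = 4851 g.
Product at 68.3% available Cl: 4851 / 0.683 = 7102 g.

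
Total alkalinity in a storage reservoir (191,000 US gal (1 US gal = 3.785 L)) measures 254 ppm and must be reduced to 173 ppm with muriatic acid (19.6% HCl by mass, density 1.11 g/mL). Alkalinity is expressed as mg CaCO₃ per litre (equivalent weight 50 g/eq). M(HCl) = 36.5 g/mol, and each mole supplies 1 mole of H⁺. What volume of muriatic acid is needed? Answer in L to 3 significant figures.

Volume: 191,000 US gal × 3.785 L/gal = 722,935 L.
Alkalinity to neutralize: (254 − 173) = 81 mg/L as CaCO₃ × 722,935 L = 58,560 g as CaCO₃.
Equivalents of H⁺ required: 58,560 ÷ 50 g/eq = 1171 eq = 1171 mol HCl.
Mass of HCl: 1171 × 36.5 = 42,750 g.
Mass of 19.6% solution: 42,750 / 0.196 = 218,100 g.
Volume: 218,100 g ÷ 1.11 g/mL = 196,500 mL.

196 L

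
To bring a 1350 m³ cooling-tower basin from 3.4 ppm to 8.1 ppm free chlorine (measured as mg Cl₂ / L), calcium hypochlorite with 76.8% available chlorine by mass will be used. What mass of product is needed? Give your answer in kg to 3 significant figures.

Volume: 1350 m³ = 1,350,000 L.
Chlorine deficit: 8.1 − 3.4 = 4.7 ppm = 4.7 mg/L as Cl₂.
Cl₂ equivalent needed: 4.7 mg/L × 1,350,000 L = 6,345,000 mg = 6345 g.
Product at 76.8% available chlorine: 6345 / 0.768 = 8262 g.

8.26 kg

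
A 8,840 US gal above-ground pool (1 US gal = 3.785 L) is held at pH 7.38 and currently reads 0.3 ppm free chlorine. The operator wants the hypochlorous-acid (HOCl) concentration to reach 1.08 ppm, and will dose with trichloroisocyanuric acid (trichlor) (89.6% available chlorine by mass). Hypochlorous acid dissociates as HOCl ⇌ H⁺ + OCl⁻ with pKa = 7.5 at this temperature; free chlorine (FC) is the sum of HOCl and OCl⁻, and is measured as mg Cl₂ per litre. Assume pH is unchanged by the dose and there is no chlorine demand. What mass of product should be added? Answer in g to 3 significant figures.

Volume: 8,840 US gal × 3.785 L/gal = 33,459 L.
[OCl⁻]/[HOCl] = 10^(pH − pKa) = 10^(7.38 − 7.5) = 0.7586; fraction as HOCl = 1/(1 + 0.7586) = 0.5686.
Free chlorine required for 1.08 ppm HOCl: 1.08 / 0.5686 = 1.899 ppm.
FC to add: 1.899 − 0.3 = 1.599 mg/L as Cl₂.
Cl₂ equivalent: 1.599 mg/L × 33,459 L = 53.51 g.
Product at 89.6% available Cl: 53.51 / 0.896 = 59.72 g.

59.7 g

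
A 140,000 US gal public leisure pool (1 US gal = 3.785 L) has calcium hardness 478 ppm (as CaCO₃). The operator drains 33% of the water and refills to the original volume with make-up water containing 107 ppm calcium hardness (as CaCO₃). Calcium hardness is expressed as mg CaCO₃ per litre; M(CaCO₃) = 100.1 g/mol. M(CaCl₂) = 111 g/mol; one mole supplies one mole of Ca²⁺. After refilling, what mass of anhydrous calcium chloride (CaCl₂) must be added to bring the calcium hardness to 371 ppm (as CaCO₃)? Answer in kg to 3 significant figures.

9.07 kg

Volume: 140,000 US gal × 3.785 L/gal = 529,900 L.
After draining 33% and refilling: 478 × 0.67 + 107 × 0.33 = 355.57 ppm.
Deficit to target: 371 − 355.57 = 15.43 mg/L.
As CaCO₃: 15.43 mg/L × 529,900 L = 8176 g; ÷ 100.1 = 81.68 mol Ca²⁺.
Mass: 81.68 × 111 = 9067 g.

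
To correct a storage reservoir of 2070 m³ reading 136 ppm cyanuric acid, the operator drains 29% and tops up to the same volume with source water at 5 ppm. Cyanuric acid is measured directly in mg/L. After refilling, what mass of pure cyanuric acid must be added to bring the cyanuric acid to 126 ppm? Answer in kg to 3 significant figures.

Volume: 2070 m³ = 2,070,000 L.
After draining 29% and refilling: 136 × 0.71 + 5 × 0.29 = 98.01 ppm.
Deficit to target: 126 − 98.01 = 27.99 mg/L.
Mass: 27.99 mg/L × 2,070,000 L = 57,940 g cyanuric acid.

57.9 kg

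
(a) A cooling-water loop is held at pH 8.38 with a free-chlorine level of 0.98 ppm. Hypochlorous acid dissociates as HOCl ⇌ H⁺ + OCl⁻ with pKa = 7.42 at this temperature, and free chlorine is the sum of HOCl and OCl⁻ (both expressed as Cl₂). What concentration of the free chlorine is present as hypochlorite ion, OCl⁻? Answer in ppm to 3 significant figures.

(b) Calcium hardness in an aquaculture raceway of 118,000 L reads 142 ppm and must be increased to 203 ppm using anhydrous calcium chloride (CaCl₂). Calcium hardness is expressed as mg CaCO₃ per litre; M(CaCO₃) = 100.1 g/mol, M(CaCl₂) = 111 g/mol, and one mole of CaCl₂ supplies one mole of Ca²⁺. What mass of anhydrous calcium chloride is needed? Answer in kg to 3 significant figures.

(a) [OCl⁻]/[HOCl] = 10^(pH − pKa) = 10^(8.38 − 7.42) = 10^0.96 = 9.12.
(a) Fraction as HOCl = 1 / (1 + 9.12) = 0.09881.
(a) OCl⁻ = (1 − 0.09881) × 0.98 ppm = 0.8832 ppm.

(b) Hardness to add: (203 − 142) = 61 mg/L as CaCO₃ × 118,000 L = 7198 g as CaCO₃.
(b) Moles of Ca²⁺ (1 mol Ca²⁺ ≡ 1 mol CaCO₃): 7198 / 100.1 g/mol = 71.91 mol.
(b) Mass of CaCl₂: 71.91 × 111 = 7982 g.

(a) 0.883 ppm; (b) 7.98 kg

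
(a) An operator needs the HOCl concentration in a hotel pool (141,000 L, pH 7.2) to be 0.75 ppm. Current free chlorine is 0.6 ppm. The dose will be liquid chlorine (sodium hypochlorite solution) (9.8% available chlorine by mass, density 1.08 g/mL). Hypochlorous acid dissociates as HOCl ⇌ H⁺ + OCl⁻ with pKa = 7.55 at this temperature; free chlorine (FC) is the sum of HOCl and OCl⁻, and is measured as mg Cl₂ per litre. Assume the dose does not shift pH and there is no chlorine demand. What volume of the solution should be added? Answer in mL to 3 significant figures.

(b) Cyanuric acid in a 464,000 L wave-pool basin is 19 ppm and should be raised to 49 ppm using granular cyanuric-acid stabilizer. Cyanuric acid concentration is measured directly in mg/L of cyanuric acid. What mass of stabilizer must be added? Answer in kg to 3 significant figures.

(a) [OCl⁻]/[HOCl] = 10^(pH − pKa) = 10^(7.2 − 7.55) = 0.4467; fraction as HOCl = 1/(1 + 0.4467) = 0.6912.
(a) Free chlorine required for 0.75 ppm HOCl: 0.75 / 0.6912 = 1.085 ppm.
(a) FC to add: 1.085 − 0.6 = 0.485 mg/L as Cl₂.
(a) Cl₂ equivalent: 0.485 mg/L × 141,000 L = 68.39 g.
(a) Product at 9.8% available Cl: 68.39 / 0.098 = 697.8 g.
(a) Volume: 697.8 g ÷ 1.08 g/mL = 646.1 mL.

(b) CYA to add: (49 − 19) = 30 mg/L × 464,000 L = 13,920 g cyanuric acid.

(a) 646 mL; (b) 13.9 kg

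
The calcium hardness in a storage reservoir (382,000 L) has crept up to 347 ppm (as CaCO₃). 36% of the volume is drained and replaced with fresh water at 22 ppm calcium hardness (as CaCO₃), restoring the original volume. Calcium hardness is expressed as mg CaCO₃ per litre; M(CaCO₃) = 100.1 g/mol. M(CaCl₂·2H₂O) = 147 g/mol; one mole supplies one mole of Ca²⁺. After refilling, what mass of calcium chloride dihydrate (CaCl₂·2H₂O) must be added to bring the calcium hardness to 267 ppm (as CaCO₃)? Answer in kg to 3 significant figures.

After draining 36% and refilling: 347 × 0.64 + 22 × 0.36 = 230 ppm.
Deficit to target: 267 − 230 = 37 mg/L.
As CaCO₃: 37 mg/L × 382,000 L = 14,130 g; ÷ 100.1 = 141.2 mol Ca²⁺.
Mass: 141.2 × 147 = 20,760 g.

20.8 kg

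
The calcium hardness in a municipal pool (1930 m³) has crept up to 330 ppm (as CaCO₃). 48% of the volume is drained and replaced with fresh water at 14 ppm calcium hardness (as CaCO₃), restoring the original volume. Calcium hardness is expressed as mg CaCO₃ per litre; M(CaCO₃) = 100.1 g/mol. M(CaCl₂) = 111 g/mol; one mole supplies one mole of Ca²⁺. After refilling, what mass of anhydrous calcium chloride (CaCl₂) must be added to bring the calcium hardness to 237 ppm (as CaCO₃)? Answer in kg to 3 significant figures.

126 kg

Volume: 1930 m³ = 1,930,000 L.
After draining 48% and refilling: 330 × 0.52 + 14 × 0.48 = 178.32 ppm.
Deficit to target: 237 − 178.32 = 58.68 mg/L.
As CaCO₃: 58.68 mg/L × 1,930,000 L = 113,300 g; ÷ 100.1 = 1131 mol Ca²⁺.
Mass: 1131 × 111 = 125,600 g.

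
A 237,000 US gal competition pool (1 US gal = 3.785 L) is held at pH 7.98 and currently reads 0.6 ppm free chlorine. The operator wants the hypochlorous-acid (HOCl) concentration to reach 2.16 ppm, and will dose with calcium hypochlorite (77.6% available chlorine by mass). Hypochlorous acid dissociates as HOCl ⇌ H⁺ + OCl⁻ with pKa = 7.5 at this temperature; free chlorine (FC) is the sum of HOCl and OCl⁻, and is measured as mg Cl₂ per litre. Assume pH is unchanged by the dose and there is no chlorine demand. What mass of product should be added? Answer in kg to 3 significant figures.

Volume: 237,000 US gal × 3.785 L/gal = 897,045 L.
[OCl⁻]/[HOCl] = 10^(pH − pKa) = 10^(7.98 − 7.5) = 3.02; fraction as HOCl = 1/(1 + 3.02) = 0.2488.
Free chlorine required for 2.16 ppm HOCl: 2.16 / 0.2488 = 8.683 ppm.
FC to add: 8.683 − 0.6 = 8.083 mg/L as Cl₂.
Cl₂ equivalent: 8.083 mg/L × 897,045 L = 7251 g.
Product at 77.6% available Cl: 7251 / 0.776 = 9344 g.

9.34 kg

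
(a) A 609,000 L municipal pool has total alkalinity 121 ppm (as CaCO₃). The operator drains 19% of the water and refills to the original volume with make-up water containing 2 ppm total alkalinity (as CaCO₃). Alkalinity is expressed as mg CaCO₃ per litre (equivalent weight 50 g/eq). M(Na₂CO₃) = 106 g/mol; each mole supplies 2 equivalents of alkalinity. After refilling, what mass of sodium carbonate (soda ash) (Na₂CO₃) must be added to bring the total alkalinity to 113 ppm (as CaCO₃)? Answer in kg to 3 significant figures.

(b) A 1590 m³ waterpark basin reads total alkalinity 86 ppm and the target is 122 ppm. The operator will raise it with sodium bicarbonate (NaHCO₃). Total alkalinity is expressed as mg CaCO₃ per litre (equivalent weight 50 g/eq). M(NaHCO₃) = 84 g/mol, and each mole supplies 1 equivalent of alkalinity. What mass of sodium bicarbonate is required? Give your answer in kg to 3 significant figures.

(a) 9.43 kg; (b) 96.2 kg

(a) After draining 19% and refilling: 121 × 0.81 + 2 × 0.19 = 98.39 ppm.
(a) Deficit to target: 113 − 98.39 = 14.61 mg/L.
(a) As CaCO₃: 14.61 mg/L × 609,000 L = 8897 g; ÷ 50 g/eq ÷ 2 = 88.97 mol Na₂CO₃.
(a) Mass: 88.97 × 106 = 9431 g.

(b) Volume: 1590 m³ = 1,590,000 L.
(b) Alkalinity to add: (122 − 86) = 36 mg/L as CaCO₃ × 1,590,000 L = 57,240 g as CaCO₃.
(b) Equivalents: 57,240 g ÷ 50 g/eq = 1145 eq.
(b) NaHCO₃ supplies 1 eq per mole → 1145 mol.
(b) Mass: 1145 mol × 84 g/mol = 96,160 g.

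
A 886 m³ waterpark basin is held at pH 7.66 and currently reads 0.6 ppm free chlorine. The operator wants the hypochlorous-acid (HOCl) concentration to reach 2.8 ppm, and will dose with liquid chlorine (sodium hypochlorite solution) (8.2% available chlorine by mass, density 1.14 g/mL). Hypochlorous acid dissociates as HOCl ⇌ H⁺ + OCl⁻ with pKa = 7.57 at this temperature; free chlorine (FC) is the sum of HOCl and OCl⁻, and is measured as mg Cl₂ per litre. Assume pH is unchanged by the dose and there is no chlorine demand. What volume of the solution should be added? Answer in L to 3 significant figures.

53.5 L

Volume: 886 m³ = 886,000 L.
[OCl⁻]/[HOCl] = 10^(pH − pKa) = 10^(7.66 − 7.57) = 1.23; fraction as HOCl = 1/(1 + 1.23) = 0.4484.
Free chlorine required for 2.8 ppm HOCl: 2.8 / 0.4484 = 6.245 ppm.
FC to add: 6.245 − 0.6 = 5.645 mg/L as Cl₂.
Cl₂ equivalent: 5.645 mg/L × 886,000 L = 5001 g.
Product at 8.2% available Cl: 5001 / 0.082 = 60,990 g.
Volume: 60,990 g ÷ 1.14 g/mL = 53,500 mL.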